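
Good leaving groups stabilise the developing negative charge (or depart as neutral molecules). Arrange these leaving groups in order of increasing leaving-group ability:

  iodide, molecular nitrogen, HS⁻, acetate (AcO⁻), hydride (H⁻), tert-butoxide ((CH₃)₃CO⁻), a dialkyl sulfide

hydride (H⁻) < tert-butoxide ((CH₃)₃CO⁻) < HS⁻ < acetate (AcO⁻) < a dialkyl sulfide < iodide < molecular nitrogen

A good leaving group is a weak base: the lower the pKₐ of its conjugate acid, the more readily it departs.
molecular nitrogen: no meaningful conjugate acid; N₂ departs as an exceptionally stable neutral molecule
iodide: pKₐ(HI) ≈ -10
a dialkyl sulfide: pKₐ(R'₂SH⁺) ≈ -7
acetate (AcO⁻): pKₐ(CH₃COOH) ≈ 4.8
HS⁻: pKₐ(H₂S) ≈ 7
tert-butoxide ((CH₃)₃CO⁻): pKₐ(t-BuOH) ≈ 18
hydride (H⁻): pKₐ(H₂) ≈ 36
Listed from poorest to best leaving group as asked.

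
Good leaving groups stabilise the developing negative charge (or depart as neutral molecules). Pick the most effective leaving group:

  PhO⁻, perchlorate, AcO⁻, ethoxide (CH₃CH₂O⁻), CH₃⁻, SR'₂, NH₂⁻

perchlorate

The more stable X⁻ (or X) is on its own — i.e. the weaker a base it is — the better a leaving group it makes.
perchlorate: pKₐ(HClO₄) ≈ -10
SR'₂: pKₐ(R'₂SH⁺) ≈ -7
AcO⁻: pKₐ(CH₃COOH) ≈ 4.8
PhO⁻: pKₐ(C₆H₅OH (phenol)) ≈ 10
ethoxide (CH₃CH₂O⁻): pKₐ(CH₃CH₂OH) ≈ 16
NH₂⁻: pKₐ(NH₃) ≈ 38
CH₃⁻: pKₐ(CH₄) ≈ 48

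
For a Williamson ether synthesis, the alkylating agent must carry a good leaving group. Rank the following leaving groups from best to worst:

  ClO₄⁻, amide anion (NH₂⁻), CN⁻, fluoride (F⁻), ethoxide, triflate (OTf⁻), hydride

triflate (OTf⁻) > ClO₄⁻ > fluoride (F⁻) > CN⁻ > ethoxide > hydride > amide anion (NH₂⁻)

The more stable X⁻ (or X) is on its own — i.e. the weaker a base it is — the better a leaving group it makes.
triflate (OTf⁻): pKₐ(CF₃SO₃H (triflic acid)) ≈ -14 — charge spread over three oxygens and a CF₃ group; the premier leaving group in synthesis
ClO₄⁻: pKₐ(HClO₄) ≈ -10
fluoride (F⁻): pKₐ(HF) ≈ 3.2
CN⁻: pKₐ(HCN) ≈ 9.2 — sp carbon stabilises the charge somewhat, but still a poor LG
ethoxide: pKₐ(CH₃CH₂OH) ≈ 16 — strong base; alkoxides do not leave unassisted
hydride: pKₐ(H₂) ≈ 36
amide anion (NH₂⁻): pKₐ(NH₃) ≈ 38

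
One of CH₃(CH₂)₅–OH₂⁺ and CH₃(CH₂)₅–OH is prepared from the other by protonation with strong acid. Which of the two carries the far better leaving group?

CH₃(CH₂)₅–OH₂⁺

From CH₃(CH₂)₅–OH the departing group would be OH⁻ (pKₐ(H₂O) ≈ 15.7). Strong base; essentially never leaves without prior activation.
From CH₃(CH₂)₅–OH₂⁺ the leaving group is H₂O (pKₐ(H₃O⁺) ≈ -1.7). Neutral; leaves from a protonated alcohol (R–OH₂⁺).
Protonation with strong acid works by converting the leaving group from hydroxide to neutral water, making CH₃(CH₂)₅–OH₂⁺ enormously more reactive.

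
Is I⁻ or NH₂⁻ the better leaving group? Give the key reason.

I⁻ is the better leaving group.
pKₐ(HI) ≈ -10 versus pKₐ(NH₃) ≈ 38: I⁻ is the much weaker base.
Large, highly polarisable; very weak base.

I⁻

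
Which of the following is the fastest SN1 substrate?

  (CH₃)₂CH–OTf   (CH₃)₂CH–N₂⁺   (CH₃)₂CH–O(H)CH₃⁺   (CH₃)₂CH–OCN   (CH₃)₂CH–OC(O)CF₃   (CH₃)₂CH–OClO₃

The skeletons are identical, so relative rate is governed entirely by leaving-group ability.
The more stable X⁻ (or X) is on its own — i.e. the weaker a base it is — the better a leaving group it makes.
(CH₃)₂CH–N₂⁺ loses N₂: no meaningful conjugate acid; N₂ departs as an exceptionally stable neutral molecule
(CH₃)₂CH–OTf loses OTf⁻: pKₐ(CF₃SO₃H (triflic acid)) ≈ -14
(CH₃)₂CH–OClO₃ loses ClO₄⁻: pKₐ(HClO₄) ≈ -10
(CH₃)₂CH–O(H)CH₃⁺ loses R'OH: pKₐ(R'OH₂⁺) ≈ -2.4
(CH₃)₂CH–OC(O)CF₃ loses CF₃COO⁻: pKₐ(CF₃COOH) ≈ 0.2
(CH₃)₂CH–OCN loses NCO⁻: pKₐ(HOCN) ≈ 3.5

(CH₃)₂CH–N₂⁺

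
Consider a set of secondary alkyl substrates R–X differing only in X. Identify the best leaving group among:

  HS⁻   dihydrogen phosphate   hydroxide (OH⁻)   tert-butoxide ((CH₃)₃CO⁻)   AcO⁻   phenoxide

dihydrogen phosphate

dihydrogen phosphate: pKₐ(H₃PO₄) ≈ 2.1
AcO⁻: pKₐ(CH₃COOH) ≈ 4.8
HS⁻: pKₐ(H₂S) ≈ 7
phenoxide: pKₐ(C₆H₅OH (phenol)) ≈ 10
hydroxide (OH⁻): pKₐ(H₂O) ≈ 15.7
tert-butoxide ((CH₃)₃CO⁻): pKₐ(t-BuOH) ≈ 18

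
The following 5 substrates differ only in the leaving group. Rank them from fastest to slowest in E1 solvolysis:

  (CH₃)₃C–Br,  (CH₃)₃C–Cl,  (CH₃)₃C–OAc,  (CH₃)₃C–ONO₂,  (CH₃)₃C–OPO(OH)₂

(CH₃)₃C–Br > (CH₃)₃C–Cl > (CH₃)₃C–ONO₂ > (CH₃)₃C–OPO(OH)₂ > (CH₃)₃C–OAc

The skeletons are identical, so relative rate is governed entirely by leaving-group ability.
Leaving-group ability tracks the stability of the departed species; conjugate-acid pKₐ is the usual yardstick (lower pKₐ → better LG).
(CH₃)₃C–Br loses Br⁻: pKₐ(HBr) ≈ -9
(CH₃)₃C–Cl loses Cl⁻: pKₐ(HCl) ≈ -7
(CH₃)₃C–ONO₂ loses NO₃⁻: pKₐ(HNO₃) ≈ -1.3
(CH₃)₃C–OPO(OH)₂ loses H₂PO₄⁻: pKₐ(H₃PO₄) ≈ 2.1
(CH₃)₃C–OAc loses AcO⁻: pKₐ(CH₃COOH) ≈ 4.8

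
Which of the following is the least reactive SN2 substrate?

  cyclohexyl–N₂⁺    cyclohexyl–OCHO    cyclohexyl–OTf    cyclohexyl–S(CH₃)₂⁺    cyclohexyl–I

Identical carbon frameworks mean the comparison reduces to leaving-group quality.
The more stable X⁻ (or X) is on its own — i.e. the weaker a base it is — the better a leaving group it makes.
cyclohexyl–N₂⁺ loses N₂: no meaningful conjugate acid; N₂ departs as an exceptionally stable neutral molecule
cyclohexyl–OTf loses OTf⁻: pKₐ(CF₃SO₃H (triflic acid)) ≈ -14
cyclohexyl–I loses I⁻: pKₐ(HI) ≈ -10
cyclohexyl–S(CH₃)₂⁺ loses SR'₂: pKₐ(R'₂SH⁺) ≈ -7
cyclohexyl–OCHO loses HCOO⁻: pKₐ(HCOOH) ≈ 3.8

cyclohexyl–OCHO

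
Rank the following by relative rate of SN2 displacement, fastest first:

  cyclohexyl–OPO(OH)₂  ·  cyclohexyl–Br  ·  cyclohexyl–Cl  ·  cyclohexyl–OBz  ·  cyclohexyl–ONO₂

cyclohexyl–Br > cyclohexyl–Cl > cyclohexyl–ONO₂ > cyclohexyl–OPO(OH)₂ > cyclohexyl–OBz

With the same alkyl group throughout, only the leaving group differentiates the rates.
The more stable X⁻ (or X) is on its own — i.e. the weaker a base it is — the better a leaving group it makes.
cyclohexyl–Br loses Br⁻: pKₐ(HBr) ≈ -9
cyclohexyl–Cl loses Cl⁻: pKₐ(HCl) ≈ -7
cyclohexyl–ONO₂ loses NO₃⁻: pKₐ(HNO₃) ≈ -1.3
cyclohexyl–OPO(OH)₂ loses H₂PO₄⁻: pKₐ(H₃PO₄) ≈ 2.1
cyclohexyl–OBz loses PhCOO⁻: pKₐ(C₆H₅COOH) ≈ 4.2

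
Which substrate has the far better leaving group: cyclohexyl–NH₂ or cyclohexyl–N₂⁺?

cyclohexyl–N₂⁺

From cyclohexyl–NH₂ the departing group would be NH₂⁻ (pKₐ(NH₃) ≈ 38). Extremely strong base; never a leaving group.
From cyclohexyl–N₂⁺ the leaving group is N₂ (no meaningful conjugate acid; N₂ departs as an exceptionally stable neutral molecule).
(In practice cyclohexyl–N₂⁺ is made from cyclohexyl–NH₂ by diazotisation (NaNO₂ / HCl, 0 °C), generating a diazonium salt that expels N₂.)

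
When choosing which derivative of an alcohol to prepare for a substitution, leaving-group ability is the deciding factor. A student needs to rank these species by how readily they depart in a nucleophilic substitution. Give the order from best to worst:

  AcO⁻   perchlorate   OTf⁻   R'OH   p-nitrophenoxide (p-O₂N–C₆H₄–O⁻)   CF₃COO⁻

The more stable X⁻ (or X) is on its own — i.e. the weaker a base it is — the better a leaving group it makes.
OTf⁻: pKₐ(CF₃SO₃H (triflic acid)) ≈ -14 — charge spread over three oxygens and a CF₃ group; the premier leaving group in synthesis
perchlorate: pKₐ(HClO₄) ≈ -10
R'OH: pKₐ(R'OH₂⁺) ≈ -2.4
CF₃COO⁻: pKₐ(CF₃COOH) ≈ 0.2 — strongly electron-withdrawing CF₃ stabilises the carboxylate
AcO⁻: pKₐ(CH₃COOH) ≈ 4.8 — resonance-stabilised but still a weak base
p-nitrophenoxide (p-O₂N–C₆H₄–O⁻): pKₐ(p-nitrophenol) ≈ 7.2 — nitro group delocalises the charge; the classic chromogenic LG

OTf⁻ > perchlorate > R'OH > CF₃COO⁻ > AcO⁻ > p-nitrophenoxide (p-O₂N–C₆H₄–O⁻)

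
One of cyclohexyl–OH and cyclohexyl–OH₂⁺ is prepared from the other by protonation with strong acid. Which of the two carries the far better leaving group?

From cyclohexyl–OH the departing group would be OH⁻ (pKₐ(H₂O) ≈ 15.7). Strong base; essentially never leaves without prior activation.
From cyclohexyl–OH₂⁺ the leaving group is H₂O (pKₐ(H₃O⁺) ≈ -1.7). Neutral; leaves from a protonated alcohol (R–OH₂⁺).
Protonation with strong acid works by converting the leaving group from hydroxide to neutral water, making cyclohexyl–OH₂⁺ enormously more reactive.

cyclohexyl–OH₂⁺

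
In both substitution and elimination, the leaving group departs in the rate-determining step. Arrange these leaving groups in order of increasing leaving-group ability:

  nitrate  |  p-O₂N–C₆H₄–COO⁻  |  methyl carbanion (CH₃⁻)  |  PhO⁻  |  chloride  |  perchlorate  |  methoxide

methyl carbanion (CH₃⁻) < methoxide < PhO⁻ < p-O₂N–C₆H₄–COO⁻ < nitrate < chloride < perchlorate

Leaving-group ability tracks the stability of the departed species; conjugate-acid pKₐ is the usual yardstick (lower pKₐ → better LG).
perchlorate: pKₐ(HClO₄) ≈ -10 — extremely weak base; rarely used for safety reasons
chloride: pKₐ(HCl) ≈ -7 — moderately weak base
nitrate: pKₐ(HNO₃) ≈ -1.3 — resonance-delocalised over three oxygens
p-O₂N–C₆H₄–COO⁻: pKₐ(p-nitrobenzoic acid) ≈ 3.4
PhO⁻: pKₐ(C₆H₅OH (phenol)) ≈ 10 — resonance into the ring helps, but still a poor LG
methoxide: pKₐ(CH₃OH) ≈ 15.5 — strong base; alkoxides do not leave unassisted
methyl carbanion (CH₃⁻): pKₐ(CH₄) ≈ 48 — unstabilised carbanion; the worst conceivable leaving group
Reversing gives the worst-to-best order requested.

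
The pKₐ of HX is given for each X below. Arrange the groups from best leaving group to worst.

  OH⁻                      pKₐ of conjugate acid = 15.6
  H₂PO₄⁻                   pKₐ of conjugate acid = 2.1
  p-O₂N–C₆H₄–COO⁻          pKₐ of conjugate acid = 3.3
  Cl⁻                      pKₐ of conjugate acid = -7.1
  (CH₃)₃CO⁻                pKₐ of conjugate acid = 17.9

Lower conjugate-acid pKₐ ⇒ weaker base ⇒ better leaving group.
Sorting by the given values: Cl⁻ (-7.1), H₂PO₄⁻ (2.1), p-O₂N–C₆H₄–COO⁻ (3.3), OH⁻ (15.6), (CH₃)₃CO⁻ (17.9).

Cl⁻ > H₂PO₄⁻ > p-O₂N–C₆H₄–COO⁻ > OH⁻ > (CH₃)₃CO⁻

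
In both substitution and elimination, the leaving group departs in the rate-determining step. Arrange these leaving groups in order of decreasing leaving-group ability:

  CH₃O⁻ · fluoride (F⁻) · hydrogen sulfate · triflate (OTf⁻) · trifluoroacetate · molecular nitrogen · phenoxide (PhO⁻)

molecular nitrogen: no meaningful conjugate acid; N₂ departs as an exceptionally stable neutral molecule
triflate (OTf⁻): pKₐ(CF₃SO₃H (triflic acid)) ≈ -14
hydrogen sulfate: pKₐ(H₂SO₄) ≈ -3
trifluoroacetate: pKₐ(CF₃COOH) ≈ 0.2
fluoride (F⁻): pKₐ(HF) ≈ 3.2
phenoxide (PhO⁻): pKₐ(C₆H₅OH (phenol)) ≈ 10
CH₃O⁻: pKₐ(CH₃OH) ≈ 15.5

molecular nitrogen > triflate (OTf⁻) > hydrogen sulfate > trifluoroacetate > fluoride (F⁻) > phenoxide (PhO⁻) > CH₃O⁻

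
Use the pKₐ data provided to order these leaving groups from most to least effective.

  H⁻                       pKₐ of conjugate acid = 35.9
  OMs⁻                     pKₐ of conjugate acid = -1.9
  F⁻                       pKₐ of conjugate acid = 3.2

Lower conjugate-acid pKₐ ⇒ weaker base ⇒ better leaving group.
Sorting by the given values: OMs⁻ (-1.9), F⁻ (3.2), H⁻ (35.9).

OMs⁻ > F⁻ > H⁻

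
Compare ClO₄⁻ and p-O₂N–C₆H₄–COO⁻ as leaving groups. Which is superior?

ClO₄⁻ is the better leaving group.
pKₐ(HClO₄) ≈ -10 versus pKₐ(p-nitrobenzoic acid) ≈ 3.4: ClO₄⁻ is the much weaker base.
Extremely weak base; rarely used for safety reasons.

ClO₄⁻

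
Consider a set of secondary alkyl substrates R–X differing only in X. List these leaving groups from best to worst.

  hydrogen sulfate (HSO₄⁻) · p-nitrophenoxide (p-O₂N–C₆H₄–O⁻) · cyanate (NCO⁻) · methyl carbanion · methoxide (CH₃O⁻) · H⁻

hydrogen sulfate (HSO₄⁻) > cyanate (NCO⁻) > p-nitrophenoxide (p-O₂N–C₆H₄–O⁻) > methoxide (CH₃O⁻) > H⁻ > methyl carbanion

A good leaving group is a weak base: the lower the pKₐ of its conjugate acid, the more readily it departs.
hydrogen sulfate (HSO₄⁻): pKₐ(H₂SO₄) ≈ -3 — conjugate base of a strong mineral acid
cyanate (NCO⁻): pKₐ(HOCN) ≈ 3.5 — resonance between N and O
p-nitrophenoxide (p-O₂N–C₆H₄–O⁻): pKₐ(p-nitrophenol) ≈ 7.2
methoxide (CH₃O⁻): pKₐ(CH₃OH) ≈ 15.5
H⁻: pKₐ(H₂) ≈ 36
methyl carbanion: pKₐ(CH₄) ≈ 48 — unstabilised carbanion; the worst conceivable leaving group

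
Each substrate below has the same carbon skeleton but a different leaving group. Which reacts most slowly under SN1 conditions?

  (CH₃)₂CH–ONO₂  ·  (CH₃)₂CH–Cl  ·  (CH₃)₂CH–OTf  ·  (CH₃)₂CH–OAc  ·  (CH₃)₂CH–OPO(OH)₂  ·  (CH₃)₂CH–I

(CH₃)₂CH–OAc

The skeletons are identical, so relative rate is governed entirely by leaving-group ability.
The more stable X⁻ (or X) is on its own — i.e. the weaker a base it is — the better a leaving group it makes.
(CH₃)₂CH–OTf loses OTf⁻: pKₐ(CF₃SO₃H (triflic acid)) ≈ -14
(CH₃)₂CH–I loses I⁻: pKₐ(HI) ≈ -10
(CH₃)₂CH–Cl loses Cl⁻: pKₐ(HCl) ≈ -7
(CH₃)₂CH–ONO₂ loses NO₃⁻: pKₐ(HNO₃) ≈ -1.3
(CH₃)₂CH–OPO(OH)₂ loses H₂PO₄⁻: pKₐ(H₃PO₄) ≈ 2.1
(CH₃)₂CH–OAc loses AcO⁻: pKₐ(CH₃COOH) ≈ 4.8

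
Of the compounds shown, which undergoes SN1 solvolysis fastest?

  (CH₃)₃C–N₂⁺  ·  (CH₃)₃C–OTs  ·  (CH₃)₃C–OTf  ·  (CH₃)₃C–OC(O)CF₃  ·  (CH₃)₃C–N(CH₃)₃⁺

(CH₃)₃C–N₂⁺

With the same alkyl group throughout, only the leaving group differentiates the rates.
Rank by basicity of the departing species: weakest base leaves most easily.
(CH₃)₃C–N₂⁺ loses N₂: no meaningful conjugate acid; N₂ departs as an exceptionally stable neutral molecule
(CH₃)₃C–OTf loses OTf⁻: pKₐ(CF₃SO₃H (triflic acid)) ≈ -14
(CH₃)₃C–OTs loses OTs⁻: pKₐ(p-CH₃C₆H₄SO₃H (TsOH)) ≈ -2.8
(CH₃)₃C–OC(O)CF₃ loses CF₃COO⁻: pKₐ(CF₃COOH) ≈ 0.2
(CH₃)₃C–N(CH₃)₃⁺ loses NR'₃: pKₐ(R'₃NH⁺) ≈ 10.7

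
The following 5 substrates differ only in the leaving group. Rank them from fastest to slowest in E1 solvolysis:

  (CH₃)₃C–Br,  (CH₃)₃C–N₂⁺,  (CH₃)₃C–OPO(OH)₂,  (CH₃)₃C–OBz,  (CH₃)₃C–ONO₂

(CH₃)₃C–N₂⁺ > (CH₃)₃C–Br > (CH₃)₃C–ONO₂ > (CH₃)₃C–OPO(OH)₂ > (CH₃)₃C–OBz

Identical carbon frameworks mean the comparison reduces to leaving-group quality.
Rank by basicity of the departing species: weakest base leaves most easily.
(CH₃)₃C–N₂⁺ loses N₂: no meaningful conjugate acid; N₂ departs as an exceptionally stable neutral molecule
(CH₃)₃C–Br loses Br⁻: pKₐ(HBr) ≈ -9
(CH₃)₃C–ONO₂ loses NO₃⁻: pKₐ(HNO₃) ≈ -1.3
(CH₃)₃C–OPO(OH)₂ loses H₂PO₄⁻: pKₐ(H₃PO₄) ≈ 2.1
(CH₃)₃C–OBz loses PhCOO⁻: pKₐ(C₆H₅COOH) ≈ 4.2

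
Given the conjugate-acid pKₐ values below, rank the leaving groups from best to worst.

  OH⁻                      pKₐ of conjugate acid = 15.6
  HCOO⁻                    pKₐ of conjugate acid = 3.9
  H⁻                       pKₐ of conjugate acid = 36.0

HCOO⁻ > OH⁻ > H⁻

Lower conjugate-acid pKₐ ⇒ weaker base ⇒ better leaving group.
Sorting by the given values: HCOO⁻ (3.9), OH⁻ (15.6), H⁻ (36.0).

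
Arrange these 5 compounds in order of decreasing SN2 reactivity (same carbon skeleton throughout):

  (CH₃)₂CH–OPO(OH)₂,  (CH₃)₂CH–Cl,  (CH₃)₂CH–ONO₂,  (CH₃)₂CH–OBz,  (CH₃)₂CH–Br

(CH₃)₂CH–Br > (CH₃)₂CH–Cl > (CH₃)₂CH–ONO₂ > (CH₃)₂CH–OPO(OH)₂ > (CH₃)₂CH–OBz

Same R in every case — rank the leaving groups.
Rank by basicity of the departing species: weakest base leaves most easily.
(CH₃)₂CH–Br loses Br⁻: pKₐ(HBr) ≈ -9
(CH₃)₂CH–Cl loses Cl⁻: pKₐ(HCl) ≈ -7
(CH₃)₂CH–ONO₂ loses NO₃⁻: pKₐ(HNO₃) ≈ -1.3
(CH₃)₂CH–OPO(OH)₂ loses H₂PO₄⁻: pKₐ(H₃PO₄) ≈ 2.1
(CH₃)₂CH–OBz loses PhCOO⁻: pKₐ(C₆H₅COOH) ≈ 4.2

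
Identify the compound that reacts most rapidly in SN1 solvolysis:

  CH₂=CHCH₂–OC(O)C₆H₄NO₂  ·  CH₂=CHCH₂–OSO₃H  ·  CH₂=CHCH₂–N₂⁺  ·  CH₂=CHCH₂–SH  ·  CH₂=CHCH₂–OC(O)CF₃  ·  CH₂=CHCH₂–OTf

CH₂=CHCH₂–N₂⁺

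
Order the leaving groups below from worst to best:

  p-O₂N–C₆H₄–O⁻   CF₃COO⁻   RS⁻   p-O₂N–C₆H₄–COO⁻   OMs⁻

RS⁻ < p-O₂N–C₆H₄–O⁻ < p-O₂N–C₆H₄–COO⁻ < CF₃COO⁻ < OMs⁻

OMs⁻: pKₐ(CH₃SO₃H (MsOH)) ≈ -1.9
CF₃COO⁻: pKₐ(CF₃COOH) ≈ 0.2 — strongly electron-withdrawing CF₃ stabilises the carboxylate
p-O₂N–C₆H₄–COO⁻: pKₐ(p-nitrobenzoic acid) ≈ 3.4 — electron-withdrawing nitro group stabilises the carboxylate
p-O₂N–C₆H₄–O⁻: pKₐ(p-nitrophenol) ≈ 7.2 — nitro group delocalises the charge; the classic chromogenic LG
RS⁻: pKₐ(RSH (a thiol)) ≈ 10.5
The question asks for worst first, so the sequence is read in increasing leaving-group ability.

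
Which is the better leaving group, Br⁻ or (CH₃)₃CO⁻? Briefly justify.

Br⁻

Br⁻ is the better leaving group.
pKₐ(HBr) ≈ -9 versus pKₐ(t-BuOH) ≈ 18: Br⁻ is the much weaker base.
Weak base; good leaving group.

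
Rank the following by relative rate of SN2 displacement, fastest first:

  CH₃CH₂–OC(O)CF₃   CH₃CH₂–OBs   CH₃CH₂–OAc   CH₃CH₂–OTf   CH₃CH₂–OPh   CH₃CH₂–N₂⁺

The skeletons are identical, so relative rate is governed entirely by leaving-group ability.
A good leaving group is a weak base: the lower the pKₐ of its conjugate acid, the more readily it departs.
CH₃CH₂–N₂⁺ loses N₂: no meaningful conjugate acid; N₂ departs as an exceptionally stable neutral molecule
CH₃CH₂–OTf loses OTf⁻: pKₐ(CF₃SO₃H (triflic acid)) ≈ -14
CH₃CH₂–OBs loses OBs⁻: pKₐ(p-BrC₆H₄SO₃H) ≈ -2.8
CH₃CH₂–OC(O)CF₃ loses CF₃COO⁻: pKₐ(CF₃COOH) ≈ 0.2
CH₃CH₂–OAc loses AcO⁻: pKₐ(CH₃COOH) ≈ 4.8
CH₃CH₂–OPh loses PhO⁻: pKₐ(C₆H₅OH (phenol)) ≈ 10

CH₃CH₂–N₂⁺ > CH₃CH₂–OTf > CH₃CH₂–OBs > CH₃CH₂–OC(O)CF₃ > CH₃CH₂–OAc > CH₃CH₂–OPh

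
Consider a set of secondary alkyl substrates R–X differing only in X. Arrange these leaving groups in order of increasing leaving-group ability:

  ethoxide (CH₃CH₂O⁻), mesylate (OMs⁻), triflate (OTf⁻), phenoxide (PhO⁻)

ethoxide (CH₃CH₂O⁻) < phenoxide (PhO⁻) < mesylate (OMs⁻) < triflate (OTf⁻)

The more stable X⁻ (or X) is on its own — i.e. the weaker a base it is — the better a leaving group it makes.
triflate (OTf⁻): pKₐ(CF₃SO₃H (triflic acid)) ≈ -14
mesylate (OMs⁻): pKₐ(CH₃SO₃H (MsOH)) ≈ -1.9 — resonance-delocalised alkanesulfonate
phenoxide (PhO⁻): pKₐ(C₆H₅OH (phenol)) ≈ 10
ethoxide (CH₃CH₂O⁻): pKₐ(CH₃CH₂OH) ≈ 16
Listed from poorest to best leaving group as asked.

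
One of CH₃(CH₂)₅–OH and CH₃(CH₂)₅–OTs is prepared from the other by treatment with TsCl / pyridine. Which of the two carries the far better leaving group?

From CH₃(CH₂)₅–OH the departing group would be OH⁻ (pKₐ(H₂O) ≈ 15.7). Strong base; essentially never leaves without prior activation.
From CH₃(CH₂)₅–OTs the leaving group is OTs⁻ (pKₐ(p-CH₃C₆H₄SO₃H (TsOH)) ≈ -2.8). Resonance-delocalised arenesulfonate.
Treatment with TsCl / pyridine works by converting the hydroxyl into a tosylate, making CH₃(CH₂)₅–OTs enormously more reactive.

CH₃(CH₂)₅–OTs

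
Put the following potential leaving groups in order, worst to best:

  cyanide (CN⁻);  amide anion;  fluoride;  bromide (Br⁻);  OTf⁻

amide anion < cyanide (CN⁻) < fluoride < bromide (Br⁻) < OTf⁻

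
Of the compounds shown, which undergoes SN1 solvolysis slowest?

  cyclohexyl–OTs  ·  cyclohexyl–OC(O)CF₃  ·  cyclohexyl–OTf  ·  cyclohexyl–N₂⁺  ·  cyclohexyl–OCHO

Same R in every case — rank the leaving groups.
The more stable X⁻ (or X) is on its own — i.e. the weaker a base it is — the better a leaving group it makes.
cyclohexyl–N₂⁺ loses N₂: no meaningful conjugate acid; N₂ departs as an exceptionally stable neutral molecule
cyclohexyl–OTf loses OTf⁻: pKₐ(CF₃SO₃H (triflic acid)) ≈ -14
cyclohexyl–OTs loses OTs⁻: pKₐ(p-CH₃C₆H₄SO₃H (TsOH)) ≈ -2.8
cyclohexyl–OC(O)CF₃ loses CF₃COO⁻: pKₐ(CF₃COOH) ≈ 0.2
cyclohexyl–OCHO loses HCOO⁻: pKₐ(HCOOH) ≈ 3.8

cyclohexyl–OCHO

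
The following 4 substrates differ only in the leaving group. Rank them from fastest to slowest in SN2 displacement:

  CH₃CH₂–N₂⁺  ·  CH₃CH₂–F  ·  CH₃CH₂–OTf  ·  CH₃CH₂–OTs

CH₃CH₂–N₂⁺ > CH₃CH₂–OTf > CH₃CH₂–OTs > CH₃CH₂–F

With the same alkyl group throughout, only the leaving group differentiates the rates.
Rank by basicity of the departing species: weakest base leaves most easily.
CH₃CH₂–N₂⁺ loses N₂: no meaningful conjugate acid; N₂ departs as an exceptionally stable neutral molecule
CH₃CH₂–OTf loses OTf⁻: pKₐ(CF₃SO₃H (triflic acid)) ≈ -14
CH₃CH₂–OTs loses OTs⁻: pKₐ(p-CH₃C₆H₄SO₃H (TsOH)) ≈ -2.8
CH₃CH₂–F loses F⁻: pKₐ(HF) ≈ 3.2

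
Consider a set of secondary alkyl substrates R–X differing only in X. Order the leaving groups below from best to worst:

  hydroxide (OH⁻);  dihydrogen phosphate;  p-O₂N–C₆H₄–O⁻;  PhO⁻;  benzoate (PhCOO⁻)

A good leaving group is a weak base: the lower the pKₐ of its conjugate acid, the more readily it departs.
dihydrogen phosphate: pKₐ(H₃PO₄) ≈ 2.1
benzoate (PhCOO⁻): pKₐ(C₆H₅COOH) ≈ 4.2
p-O₂N–C₆H₄–O⁻: pKₐ(p-nitrophenol) ≈ 7.2
PhO⁻: pKₐ(C₆H₅OH (phenol)) ≈ 10
hydroxide (OH⁻): pKₐ(H₂O) ≈ 15.7

dihydrogen phosphate > benzoate (PhCOO⁻) > p-O₂N–C₆H₄–O⁻ > PhO⁻ > hydroxide (OH⁻)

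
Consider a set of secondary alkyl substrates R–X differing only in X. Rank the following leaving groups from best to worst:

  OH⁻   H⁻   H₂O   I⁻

Rank by basicity of the departing species: weakest base leaves most easily.
I⁻: pKₐ(HI) ≈ -10
H₂O: pKₐ(H₃O⁺) ≈ -1.7
OH⁻: pKₐ(H₂O) ≈ 15.7
H⁻: pKₐ(H₂) ≈ 36

I⁻ > H₂O > OH⁻ > H⁻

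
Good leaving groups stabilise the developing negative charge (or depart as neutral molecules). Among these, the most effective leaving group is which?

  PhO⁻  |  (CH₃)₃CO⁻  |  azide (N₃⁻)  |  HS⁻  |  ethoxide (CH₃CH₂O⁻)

A good leaving group is a weak base: the lower the pKₐ of its conjugate acid, the more readily it departs.
azide (N₃⁻): pKₐ(HN₃) ≈ 4.7
HS⁻: pKₐ(H₂S) ≈ 7
PhO⁻: pKₐ(C₆H₅OH (phenol)) ≈ 10
ethoxide (CH₃CH₂O⁻): pKₐ(CH₃CH₂OH) ≈ 16
(CH₃)₃CO⁻: pKₐ(t-BuOH) ≈ 18

azide (N₃⁻)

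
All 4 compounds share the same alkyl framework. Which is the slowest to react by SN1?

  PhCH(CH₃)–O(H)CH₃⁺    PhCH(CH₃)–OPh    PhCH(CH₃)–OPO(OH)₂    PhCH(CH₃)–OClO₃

PhCH(CH₃)–OPh

With the same alkyl group throughout, only the leaving group differentiates the rates.
Rank by basicity of the departing species: weakest base leaves most easily.
PhCH(CH₃)–OClO₃ loses ClO₄⁻: pKₐ(HClO₄) ≈ -10
PhCH(CH₃)–O(H)CH₃⁺ loses R'OH: pKₐ(R'OH₂⁺) ≈ -2.4
PhCH(CH₃)–OPO(OH)₂ loses H₂PO₄⁻: pKₐ(H₃PO₄) ≈ 2.1
PhCH(CH₃)–OPh loses PhO⁻: pKₐ(C₆H₅OH (phenol)) ≈ 10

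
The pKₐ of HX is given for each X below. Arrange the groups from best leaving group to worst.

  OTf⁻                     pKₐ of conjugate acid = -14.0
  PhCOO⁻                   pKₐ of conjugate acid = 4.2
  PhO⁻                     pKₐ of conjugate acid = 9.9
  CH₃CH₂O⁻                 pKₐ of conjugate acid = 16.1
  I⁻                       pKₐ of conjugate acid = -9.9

Lower conjugate-acid pKₐ ⇒ weaker base ⇒ better leaving group.
Sorting by the given values: OTf⁻ (-14.0), I⁻ (-9.9), PhCOO⁻ (4.2), PhO⁻ (9.9), CH₃CH₂O⁻ (16.1).

OTf⁻ > I⁻ > PhCOO⁻ > PhO⁻ > CH₃CH₂O⁻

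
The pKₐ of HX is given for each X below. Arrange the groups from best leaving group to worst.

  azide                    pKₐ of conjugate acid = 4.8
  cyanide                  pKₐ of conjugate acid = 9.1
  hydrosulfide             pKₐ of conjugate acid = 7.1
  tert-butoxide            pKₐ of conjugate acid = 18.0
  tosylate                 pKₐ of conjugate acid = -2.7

tosylate > azide > hydrosulfide > cyanide > tert-butoxide

Lower conjugate-acid pKₐ ⇒ weaker base ⇒ better leaving group.
Sorting by the given values: tosylate (-2.7), azide (4.8), hydrosulfide (7.1), cyanide (9.1), tert-butoxide (18.0).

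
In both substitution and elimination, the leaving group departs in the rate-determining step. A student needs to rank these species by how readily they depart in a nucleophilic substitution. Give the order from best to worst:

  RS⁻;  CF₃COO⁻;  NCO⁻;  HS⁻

CF₃COO⁻ > NCO⁻ > HS⁻ > RS⁻

The more stable X⁻ (or X) is on its own — i.e. the weaker a base it is — the better a leaving group it makes.
CF₃COO⁻: pKₐ(CF₃COOH) ≈ 0.2
NCO⁻: pKₐ(HOCN) ≈ 3.5
HS⁻: pKₐ(H₂S) ≈ 7
RS⁻: pKₐ(RSH (a thiol)) ≈ 10.5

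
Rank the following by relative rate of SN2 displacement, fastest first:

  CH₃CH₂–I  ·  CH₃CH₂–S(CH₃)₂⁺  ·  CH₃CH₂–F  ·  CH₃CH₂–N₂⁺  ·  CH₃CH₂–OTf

CH₃CH₂–N₂⁺ > CH₃CH₂–OTf > CH₃CH₂–I > CH₃CH₂–S(CH₃)₂⁺ > CH₃CH₂–F

With the same alkyl group throughout, only the leaving group differentiates the rates.
A good leaving group is a weak base: the lower the pKₐ of its conjugate acid, the more readily it departs.
CH₃CH₂–N₂⁺ loses N₂: no meaningful conjugate acid; N₂ departs as an exceptionally stable neutral molecule
CH₃CH₂–OTf loses OTf⁻: pKₐ(CF₃SO₃H (triflic acid)) ≈ -14
CH₃CH₂–I loses I⁻: pKₐ(HI) ≈ -10
CH₃CH₂–S(CH₃)₂⁺ loses SR'₂: pKₐ(R'₂SH⁺) ≈ -7
CH₃CH₂–F loses F⁻: pKₐ(HF) ≈ 3.2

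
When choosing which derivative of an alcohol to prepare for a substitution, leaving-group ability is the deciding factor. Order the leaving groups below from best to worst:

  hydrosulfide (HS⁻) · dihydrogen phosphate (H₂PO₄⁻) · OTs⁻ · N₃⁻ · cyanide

Leaving-group ability tracks the stability of the departed species; conjugate-acid pKₐ is the usual yardstick (lower pKₐ → better LG).
OTs⁻: pKₐ(p-CH₃C₆H₄SO₃H (TsOH)) ≈ -2.8
dihydrogen phosphate (H₂PO₄⁻): pKₐ(H₃PO₄) ≈ 2.1 — moderate base; biological leaving group after further activation
N₃⁻: pKₐ(HN₃) ≈ 4.7
hydrosulfide (HS⁻): pKₐ(H₂S) ≈ 7
cyanide: pKₐ(HCN) ≈ 9.2

OTs⁻ > dihydrogen phosphate (H₂PO₄⁻) > N₃⁻ > hydrosulfide (HS⁻) > cyanide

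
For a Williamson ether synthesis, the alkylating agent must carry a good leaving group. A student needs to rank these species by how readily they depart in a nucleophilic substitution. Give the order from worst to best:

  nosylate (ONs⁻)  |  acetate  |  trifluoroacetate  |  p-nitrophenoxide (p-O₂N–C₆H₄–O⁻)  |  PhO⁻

A good leaving group is a weak base: the lower the pKₐ of its conjugate acid, the more readily it departs.
nosylate (ONs⁻): pKₐ(p-O₂NC₆H₄SO₃H) ≈ -3.5
trifluoroacetate: pKₐ(CF₃COOH) ≈ 0.2
acetate: pKₐ(CH₃COOH) ≈ 4.8
p-nitrophenoxide (p-O₂N–C₆H₄–O⁻): pKₐ(p-nitrophenol) ≈ 7.2 — nitro group delocalises the charge; the classic chromogenic LG
PhO⁻: pKₐ(C₆H₅OH (phenol)) ≈ 10
Reversing gives the worst-to-best order requested.

PhO⁻ < p-nitrophenoxide (p-O₂N–C₆H₄–O⁻) < acetate < trifluoroacetate < nosylate (ONs⁻)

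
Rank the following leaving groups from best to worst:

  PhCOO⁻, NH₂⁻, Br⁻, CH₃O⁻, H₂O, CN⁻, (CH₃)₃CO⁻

Br⁻: pKₐ(HBr) ≈ -9
H₂O: pKₐ(H₃O⁺) ≈ -1.7
PhCOO⁻: pKₐ(C₆H₅COOH) ≈ 4.2
CN⁻: pKₐ(HCN) ≈ 9.2
CH₃O⁻: pKₐ(CH₃OH) ≈ 15.5
(CH₃)₃CO⁻: pKₐ(t-BuOH) ≈ 18
NH₂⁻: pKₐ(NH₃) ≈ 38

Br⁻ > H₂O > PhCOO⁻ > CN⁻ > CH₃O⁻ > (CH₃)₃CO⁻ > NH₂⁻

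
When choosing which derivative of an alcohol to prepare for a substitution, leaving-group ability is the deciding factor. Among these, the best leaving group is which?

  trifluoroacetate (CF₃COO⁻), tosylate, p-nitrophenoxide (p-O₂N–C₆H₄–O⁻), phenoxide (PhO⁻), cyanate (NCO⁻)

The more stable X⁻ (or X) is on its own — i.e. the weaker a base it is — the better a leaving group it makes.
tosylate: pKₐ(p-CH₃C₆H₄SO₃H (TsOH)) ≈ -2.8
trifluoroacetate (CF₃COO⁻): pKₐ(CF₃COOH) ≈ 0.2
cyanate (NCO⁻): pKₐ(HOCN) ≈ 3.5
p-nitrophenoxide (p-O₂N–C₆H₄–O⁻): pKₐ(p-nitrophenol) ≈ 7.2
phenoxide (PhO⁻): pKₐ(C₆H₅OH (phenol)) ≈ 10

tosylate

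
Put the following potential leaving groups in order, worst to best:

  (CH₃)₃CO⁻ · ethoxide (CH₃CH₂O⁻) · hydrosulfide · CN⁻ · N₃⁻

(CH₃)₃CO⁻ < ethoxide (CH₃CH₂O⁻) < CN⁻ < hydrosulfide < N₃⁻

Leaving-group ability tracks the stability of the departed species; conjugate-acid pKₐ is the usual yardstick (lower pKₐ → better LG).
N₃⁻: pKₐ(HN₃) ≈ 4.7
hydrosulfide: pKₐ(H₂S) ≈ 7
CN⁻: pKₐ(HCN) ≈ 9.2
ethoxide (CH₃CH₂O⁻): pKₐ(CH₃CH₂OH) ≈ 16
(CH₃)₃CO⁻: pKₐ(t-BuOH) ≈ 18
Listed from poorest to best leaving group as asked.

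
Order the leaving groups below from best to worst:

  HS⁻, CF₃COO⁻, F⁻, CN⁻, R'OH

R'OH > CF₃COO⁻ > F⁻ > HS⁻ > CN⁻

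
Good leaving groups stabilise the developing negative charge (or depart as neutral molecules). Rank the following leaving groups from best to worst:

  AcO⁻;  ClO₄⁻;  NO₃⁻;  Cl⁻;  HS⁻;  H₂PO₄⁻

A good leaving group is a weak base: the lower the pKₐ of its conjugate acid, the more readily it departs.
ClO₄⁻: pKₐ(HClO₄) ≈ -10
Cl⁻: pKₐ(HCl) ≈ -7
NO₃⁻: pKₐ(HNO₃) ≈ -1.3
H₂PO₄⁻: pKₐ(H₃PO₄) ≈ 2.1
AcO⁻: pKₐ(CH₃COOH) ≈ 4.8
HS⁻: pKₐ(H₂S) ≈ 7

ClO₄⁻ > Cl⁻ > NO₃⁻ > H₂PO₄⁻ > AcO⁻ > HS⁻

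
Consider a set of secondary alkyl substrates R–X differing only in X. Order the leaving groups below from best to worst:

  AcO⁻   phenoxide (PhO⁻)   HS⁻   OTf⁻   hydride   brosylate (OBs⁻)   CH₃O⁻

Rank by basicity of the departing species: weakest base leaves most easily.
OTf⁻: pKₐ(CF₃SO₃H (triflic acid)) ≈ -14 — charge spread over three oxygens and a CF₃ group; the premier leaving group in synthesis
brosylate (OBs⁻): pKₐ(p-BrC₆H₄SO₃H) ≈ -2.8 — arenesulfonate with a p-bromo substituent
AcO⁻: pKₐ(CH₃COOH) ≈ 4.8 — resonance-stabilised but still a weak base
HS⁻: pKₐ(H₂S) ≈ 7
phenoxide (PhO⁻): pKₐ(C₆H₅OH (phenol)) ≈ 10 — resonance into the ring helps, but still a poor LG
CH₃O⁻: pKₐ(CH₃OH) ≈ 15.5
hydride: pKₐ(H₂) ≈ 36 — extremely strong base; leaves only in special hydride-transfer contexts

OTf⁻ > brosylate (OBs⁻) > AcO⁻ > HS⁻ > phenoxide (PhO⁻) > CH₃O⁻ > hydride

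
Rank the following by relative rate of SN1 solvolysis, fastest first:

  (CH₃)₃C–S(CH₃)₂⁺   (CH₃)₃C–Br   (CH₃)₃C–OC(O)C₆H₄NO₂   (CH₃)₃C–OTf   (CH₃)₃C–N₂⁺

With the same alkyl group throughout, only the leaving group differentiates the rates.
A good leaving group is a weak base: the lower the pKₐ of its conjugate acid, the more readily it departs.
(CH₃)₃C–N₂⁺ loses N₂: no meaningful conjugate acid; N₂ departs as an exceptionally stable neutral molecule
(CH₃)₃C–OTf loses OTf⁻: pKₐ(CF₃SO₃H (triflic acid)) ≈ -14
(CH₃)₃C–Br loses Br⁻: pKₐ(HBr) ≈ -9
(CH₃)₃C–S(CH₃)₂⁺ loses SR'₂: pKₐ(R'₂SH⁺) ≈ -7
(CH₃)₃C–OC(O)C₆H₄NO₂ loses p-O₂N–C₆H₄–COO⁻: pKₐ(p-nitrobenzoic acid) ≈ 3.4

(CH₃)₃C–N₂⁺ > (CH₃)₃C–OTf > (CH₃)₃C–Br > (CH₃)₃C–S(CH₃)₂⁺ > (CH₃)₃C–OC(O)C₆H₄NO₂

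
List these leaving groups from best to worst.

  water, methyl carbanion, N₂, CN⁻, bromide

N₂ > bromide > water > CN⁻ > methyl carbanion

N₂: no meaningful conjugate acid; N₂ departs as an exceptionally stable neutral molecule
bromide: pKₐ(HBr) ≈ -9
water: pKₐ(H₃O⁺) ≈ -1.7
CN⁻: pKₐ(HCN) ≈ 9.2
methyl carbanion: pKₐ(CH₄) ≈ 48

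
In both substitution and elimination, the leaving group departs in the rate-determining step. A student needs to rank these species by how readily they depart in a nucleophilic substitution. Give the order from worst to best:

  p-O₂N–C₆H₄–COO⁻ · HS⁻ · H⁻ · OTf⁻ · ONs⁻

H⁻ < HS⁻ < p-O₂N–C₆H₄–COO⁻ < ONs⁻ < OTf⁻

Rank by basicity of the departing species: weakest base leaves most easily.
OTf⁻: pKₐ(CF₃SO₃H (triflic acid)) ≈ -14
ONs⁻: pKₐ(p-O₂NC₆H₄SO₃H) ≈ -3.5
p-O₂N–C₆H₄–COO⁻: pKₐ(p-nitrobenzoic acid) ≈ 3.4
HS⁻: pKₐ(H₂S) ≈ 7
H⁻: pKₐ(H₂) ≈ 36
Listed from poorest to best leaving group as asked.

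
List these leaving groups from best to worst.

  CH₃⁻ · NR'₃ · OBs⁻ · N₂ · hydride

The more stable X⁻ (or X) is on its own — i.e. the weaker a base it is — the better a leaving group it makes.
N₂: no meaningful conjugate acid; N₂ departs as an exceptionally stable neutral molecule
OBs⁻: pKₐ(p-BrC₆H₄SO₃H) ≈ -2.8
NR'₃: pKₐ(R'₃NH⁺) ≈ 10.7 — neutral but still a fairly strong base; Hofmann-elimination LG
hydride: pKₐ(H₂) ≈ 36 — extremely strong base; leaves only in special hydride-transfer contexts
CH₃⁻: pKₐ(CH₄) ≈ 48 — unstabilised carbanion; the worst conceivable leaving group

N₂ > OBs⁻ > NR'₃ > hydride > CH₃⁻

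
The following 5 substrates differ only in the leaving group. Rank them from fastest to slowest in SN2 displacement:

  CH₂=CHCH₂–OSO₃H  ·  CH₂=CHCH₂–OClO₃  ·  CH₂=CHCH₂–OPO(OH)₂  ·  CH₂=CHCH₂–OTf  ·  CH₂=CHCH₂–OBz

CH₂=CHCH₂–OTf > CH₂=CHCH₂–OClO₃ > CH₂=CHCH₂–OSO₃H > CH₂=CHCH₂–OPO(OH)₂ > CH₂=CHCH₂–OBz

The skeletons are identical, so relative rate is governed entirely by leaving-group ability.
The more stable X⁻ (or X) is on its own — i.e. the weaker a base it is — the better a leaving group it makes.
CH₂=CHCH₂–OTf loses OTf⁻: pKₐ(CF₃SO₃H (triflic acid)) ≈ -14
CH₂=CHCH₂–OClO₃ loses ClO₄⁻: pKₐ(HClO₄) ≈ -10
CH₂=CHCH₂–OSO₃H loses HSO₄⁻: pKₐ(H₂SO₄) ≈ -3
CH₂=CHCH₂–OPO(OH)₂ loses H₂PO₄⁻: pKₐ(H₃PO₄) ≈ 2.1
CH₂=CHCH₂–OBz loses PhCOO⁻: pKₐ(C₆H₅COOH) ≈ 4.2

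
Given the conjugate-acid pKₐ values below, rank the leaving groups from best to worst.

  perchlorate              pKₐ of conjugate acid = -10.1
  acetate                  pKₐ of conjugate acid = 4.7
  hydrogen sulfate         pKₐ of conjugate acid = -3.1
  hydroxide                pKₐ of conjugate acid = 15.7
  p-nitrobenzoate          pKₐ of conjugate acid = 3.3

perchlorate > hydrogen sulfate > p-nitrobenzoate > acetate > hydroxide

Lower conjugate-acid pKₐ ⇒ weaker base ⇒ better leaving group.
Sorting by the given values: perchlorate (-10.1), hydrogen sulfate (-3.1), p-nitrobenzoate (3.3), acetate (4.7), hydroxide (15.7).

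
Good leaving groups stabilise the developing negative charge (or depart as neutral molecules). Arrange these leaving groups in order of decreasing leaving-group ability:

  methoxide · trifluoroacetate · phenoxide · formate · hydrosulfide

trifluoroacetate > formate > hydrosulfide > phenoxide > methoxide

Leaving-group ability tracks the stability of the departed species; conjugate-acid pKₐ is the usual yardstick (lower pKₐ → better LG).
trifluoroacetate: pKₐ(CF₃COOH) ≈ 0.2
formate: pKₐ(HCOOH) ≈ 3.8
hydrosulfide: pKₐ(H₂S) ≈ 7 — larger and more polarisable than the oxygen analogue
phenoxide: pKₐ(C₆H₅OH (phenol)) ≈ 10 — resonance into the ring helps, but still a poor LG
methoxide: pKₐ(CH₃OH) ≈ 15.5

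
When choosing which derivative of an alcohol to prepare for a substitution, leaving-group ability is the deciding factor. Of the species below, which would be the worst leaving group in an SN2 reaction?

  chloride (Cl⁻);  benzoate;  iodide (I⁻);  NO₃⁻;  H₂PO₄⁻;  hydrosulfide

iodide (I⁻): pKₐ(HI) ≈ -10
chloride (Cl⁻): pKₐ(HCl) ≈ -7
NO₃⁻: pKₐ(HNO₃) ≈ -1.3
H₂PO₄⁻: pKₐ(H₃PO₄) ≈ 2.1
benzoate: pKₐ(C₆H₅COOH) ≈ 4.2
hydrosulfide: pKₐ(H₂S) ≈ 7

hydrosulfide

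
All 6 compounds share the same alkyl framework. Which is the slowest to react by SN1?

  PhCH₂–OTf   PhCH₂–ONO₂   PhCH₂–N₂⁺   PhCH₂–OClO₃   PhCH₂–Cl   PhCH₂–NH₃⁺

Same R in every case — rank the leaving groups.
A good leaving group is a weak base: the lower the pKₐ of its conjugate acid, the more readily it departs.
PhCH₂–N₂⁺ loses N₂: no meaningful conjugate acid; N₂ departs as an exceptionally stable neutral molecule
PhCH₂–OTf loses OTf⁻: pKₐ(CF₃SO₃H (triflic acid)) ≈ -14
PhCH₂–OClO₃ loses ClO₄⁻: pKₐ(HClO₄) ≈ -10
PhCH₂–Cl loses Cl⁻: pKₐ(HCl) ≈ -7
PhCH₂–ONO₂ loses NO₃⁻: pKₐ(HNO₃) ≈ -1.3
PhCH₂–NH₃⁺ loses NH₃: pKₐ(NH₄⁺) ≈ 9.2

PhCH₂–NH₃⁺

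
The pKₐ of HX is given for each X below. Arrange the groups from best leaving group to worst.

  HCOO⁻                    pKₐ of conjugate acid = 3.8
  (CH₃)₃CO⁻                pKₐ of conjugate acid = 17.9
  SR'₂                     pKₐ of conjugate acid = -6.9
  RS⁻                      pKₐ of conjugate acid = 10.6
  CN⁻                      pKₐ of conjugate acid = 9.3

SR'₂ > HCOO⁻ > CN⁻ > RS⁻ > (CH₃)₃CO⁻

Lower conjugate-acid pKₐ ⇒ weaker base ⇒ better leaving group.
Sorting by the given values: SR'₂ (-6.9), HCOO⁻ (3.8), CN⁻ (9.3), RS⁻ (10.6), (CH₃)₃CO⁻ (17.9).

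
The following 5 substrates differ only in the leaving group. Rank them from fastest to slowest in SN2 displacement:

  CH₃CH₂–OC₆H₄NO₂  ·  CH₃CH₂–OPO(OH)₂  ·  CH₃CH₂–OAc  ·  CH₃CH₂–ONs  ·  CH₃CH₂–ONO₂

The skeletons are identical, so relative rate is governed entirely by leaving-group ability.
Rank by basicity of the departing species: weakest base leaves most easily.
CH₃CH₂–ONs loses ONs⁻: pKₐ(p-O₂NC₆H₄SO₃H) ≈ -3.5
CH₃CH₂–ONO₂ loses NO₃⁻: pKₐ(HNO₃) ≈ -1.3
CH₃CH₂–OPO(OH)₂ loses H₂PO₄⁻: pKₐ(H₃PO₄) ≈ 2.1
CH₃CH₂–OAc loses AcO⁻: pKₐ(CH₃COOH) ≈ 4.8
CH₃CH₂–OC₆H₄NO₂ loses p-O₂N–C₆H₄–O⁻: pKₐ(p-nitrophenol) ≈ 7.2

CH₃CH₂–ONs > CH₃CH₂–ONO₂ > CH₃CH₂–OPO(OH)₂ > CH₃CH₂–OAc > CH₃CH₂–OC₆H₄NO₂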